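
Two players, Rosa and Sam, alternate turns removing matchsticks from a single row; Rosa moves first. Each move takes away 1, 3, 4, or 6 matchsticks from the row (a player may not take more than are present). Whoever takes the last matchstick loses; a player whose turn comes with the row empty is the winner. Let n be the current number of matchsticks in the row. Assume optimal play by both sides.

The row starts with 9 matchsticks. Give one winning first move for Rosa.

Build the W/L table. Terminal = W. A non-terminal position is W if it has a move to some L; otherwise it is L.
n=0: no move; the opponent has just taken the last matchstick and therefore loses → W
n=1: the only move is to 0(W), a W ⇒ L
n=2: can move to 1, which is L ⇒ W
n=3: moves to 2(W), 0(W); every one is W ⇒ L
n=4: can move to 3, which is L ⇒ W
n=5: can move to 1, which is L ⇒ W
n=6: can move to 3, which is L ⇒ W
n=7: can move to 3, which is L ⇒ W
n=8: moves to 7(W), 5(W), 4(W), 2(W); every one is W ⇒ L
n=9: can move to 8, which is L ⇒ W
From 9, the L positions reachable in one move are: 8, 3. Any move reaching one of these is winning.

Remove 1, leaving 8.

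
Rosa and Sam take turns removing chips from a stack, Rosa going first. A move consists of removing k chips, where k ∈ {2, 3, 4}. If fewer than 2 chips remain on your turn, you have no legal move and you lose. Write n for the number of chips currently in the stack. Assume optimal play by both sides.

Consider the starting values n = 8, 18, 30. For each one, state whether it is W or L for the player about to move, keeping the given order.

8: W, 18: L, 30: L

Positions with no move are L. A position that does have a move is losing for the player to move precisely when every available move leads to a winning position for the opponent. Fill in the labels:
n=0: no move → L
n=1: no move → L
n=2: →0(L), so W
n=3: →1(L), so W
n=4: →1(L), so W
n=5: →1(L), so W
n=6: →4(W), 3(W), 2(W) — all W, so L
n=7: →5(W), 4(W), 3(W) — all W, so L
n=8: →6(L), so W
n=9: →7(L), so W
n=10: →7(L), so W
n=11: →7(L), so W
n=12: →10(W), 9(W), 8(W) — all W, so L
n=13: →11(W), 10(W), 9(W) — all W, so L
n=14: →12(L), so W
n=15: →13(L), so W
n=16: →13(L), so W
n=17: →13(L), so W
n=18: →16(W), 15(W), 14(W) — all W, so L
n=19: →17(W), 16(W), 15(W) — all W, so L
n=20: →18(L), so W
n=21: →19(L), so W
n=22: →19(L), so W
n=23: →19(L), so W
n=24: →22(W), 21(W), 20(W) — all W, so L
n=25: →23(W), 22(W), 21(W) — all W, so L
n=26: →24(L), so W
n=27: →25(L), so W
n=28: →25(L), so W
n=29: →25(L), so W
n=30: →28(W), 27(W), 26(W) — all W, so L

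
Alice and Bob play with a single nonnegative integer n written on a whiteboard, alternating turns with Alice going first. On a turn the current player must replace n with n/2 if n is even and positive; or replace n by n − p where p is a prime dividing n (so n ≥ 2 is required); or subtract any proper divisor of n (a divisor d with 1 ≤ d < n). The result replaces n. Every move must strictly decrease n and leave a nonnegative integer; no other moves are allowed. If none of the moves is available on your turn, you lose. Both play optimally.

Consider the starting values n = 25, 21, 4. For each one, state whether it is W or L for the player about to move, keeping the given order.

Build the W/L table. Terminal = L. A non-terminal position is W if it has a move to some L; otherwise it is L.
n=0: no move → L
n=1: no move → L
n=2: W (go to 0, an L position)
n=3: W (go to 0, an L position)
n=4: L (options 2(W), 3(W) are all W)
n=5: W (go to 0, an L position)
n=6: W (go to 4, an L position)
n=7: W (go to 0, an L position)
n=8: W (go to 4, an L position)
n=9: L (options 6(W), 8(W) are all W)
n=10: W (go to 9, an L position)
n=11: W (go to 0, an L position)
n=12: W (go to 9, an L position)
n=13: W (go to 0, an L position)
n=14: L (options 7(W), 12(W), 13(W) are all W)
n=15: W (go to 14, an L position)
n=16: W (go to 14, an L position)
n=17: W (go to 0, an L position)
n=18: W (go to 9, an L position)
n=19: W (go to 0, an L position)
n=20: L (options 10(W), 15(W), 16(W), 18(W), 19(W) are all W)
n=21: W (go to 14, an L position)
n=22: W (go to 20, an L position)
n=23: W (go to 0, an L position)
n=24: W (go to 20, an L position)
n=25: W (go to 20, an L position)

25: W, 21: W, 4: L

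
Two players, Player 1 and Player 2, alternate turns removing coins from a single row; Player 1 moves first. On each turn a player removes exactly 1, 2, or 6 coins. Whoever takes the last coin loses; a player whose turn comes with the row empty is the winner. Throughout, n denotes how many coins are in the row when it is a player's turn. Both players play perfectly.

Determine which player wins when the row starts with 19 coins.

Use the standard recursion: the mover wins at a terminal position; elsewhere, the mover wins exactly when some move hands the opponent an L position.
n=0: no move; the opponent has just taken the last coin and therefore loses → W
n=1: the only move is to 0(W), a W ⇒ L
n=2: can move to 1, which is L ⇒ W
n=3: can move to 1, which is L ⇒ W
n=4: moves to 3(W), 2(W); every one is W ⇒ L
n=5: can move to 4, which is L ⇒ W
n=6: can move to 4, which is L ⇒ W
n=7: can move to 1, which is L ⇒ W
n=8: moves to 7(W), 6(W), 2(W); every one is W ⇒ L
n=9: can move to 8, which is L ⇒ W
n=10: can move to 8, which is L ⇒ W
n=11: moves to 10(W), 9(W), 5(W); every one is W ⇒ L
n=12: can move to 11, which is L ⇒ W
n=13: can move to 11, which is L ⇒ W
n=14: can move to 8, which is L ⇒ W
n=15: moves to 14(W), 13(W), 9(W); every one is W ⇒ L
n=16: can move to 15, which is L ⇒ W
n=17: can move to 15, which is L ⇒ W
n=18: moves to 17(W), 16(W), 12(W); every one is W ⇒ L
n=19: can move to 18, which is L ⇒ W
The starting position 19 is W: Player 1 should remove 1, leaving 18, handing over an L position.

Player 1 wins.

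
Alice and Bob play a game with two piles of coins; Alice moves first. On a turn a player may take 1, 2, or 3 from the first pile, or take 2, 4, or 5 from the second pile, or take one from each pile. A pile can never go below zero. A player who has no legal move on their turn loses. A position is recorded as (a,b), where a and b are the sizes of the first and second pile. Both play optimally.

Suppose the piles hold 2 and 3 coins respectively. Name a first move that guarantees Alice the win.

Move to (1,3).

Positions with no move are L. A position that does have a move is losing for the player to move precisely when every available move leads to a winning position for the opponent. Fill in the labels:
No move ever increases a pile, so every position that can arise here has a ≤ 2 and b ≤ 3; it is enough to label the cells with 0 ≤ a ≤ 2 and 0 ≤ b ≤ 3.
Every move lowers a or b (never raises either), so fill the grid row by row in increasing a, and left to right within a row: each cell's successors are then already labelled.
      b=0  b=1  b=2  b=3
a=0:    L    L    W    W
a=1:    W    W    W    L
a=2:    W    W    L    W
Cells with no legal move (terminal, hence L): (0,0), (0,1).
The remaining L cells, each justified by listing all of its moves:
(1,3): →(0,3)(W), (1,1)(W), (0,2)(W) — all W, so L
(2,2): →(1,2)(W), (0,2)(W), (2,0)(W), (1,1)(W) — all W, so L
Every other cell has at least one move into one of the L cells above, so it is W.
From (2,3), the L positions reachable in one move are: (1,3).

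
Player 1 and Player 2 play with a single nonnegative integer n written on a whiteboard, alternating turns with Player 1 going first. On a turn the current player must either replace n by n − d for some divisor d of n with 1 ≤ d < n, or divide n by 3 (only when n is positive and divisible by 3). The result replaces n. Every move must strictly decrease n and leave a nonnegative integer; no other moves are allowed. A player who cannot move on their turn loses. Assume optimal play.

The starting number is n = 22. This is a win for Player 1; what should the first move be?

Move to 11.

Compute win/loss labels from the base case upward. A position with no move is L. Any other position is W if it can reach an L in one move, else L.
n=0: no move → L
n=1: no move → L
n=2: W (go to 1, an L position)
n=3: W (go to 1, an L position)
n=4: L (options 2(W), 3(W) are all W)
n=5: W (go to 4, an L position)
n=6: W (go to 4, an L position)
n=7: L (sole option 6(W) is W)
n=8: W (go to 4, an L position)
n=9: L (options 3(W), 6(W), 8(W) are all W)
n=10: W (go to 9, an L position)
n=11: L (sole option 10(W) is W)
n=12: W (go to 4, an L position)
n=13: L (sole option 12(W) is W)
n=14: W (go to 7, an L position)
n=15: L (options 5(W), 10(W), 12(W), 14(W) are all W)
n=16: W (go to 15, an L position)
n=17: L (sole option 16(W) is W)
n=18: W (go to 9, an L position)
n=19: L (sole option 18(W) is W)
n=20: W (go to 15, an L position)
n=21: W (go to 7, an L position)
n=22: W (go to 11, an L position)
From 22, the L positions reachable in one move are: 11.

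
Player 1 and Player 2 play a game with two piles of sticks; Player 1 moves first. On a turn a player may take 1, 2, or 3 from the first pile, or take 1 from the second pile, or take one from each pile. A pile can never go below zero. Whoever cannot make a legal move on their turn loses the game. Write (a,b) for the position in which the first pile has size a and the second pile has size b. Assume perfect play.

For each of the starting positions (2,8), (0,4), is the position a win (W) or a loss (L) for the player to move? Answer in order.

(2,8): W, (0,4): L

Use the standard recursion: the mover loses at a terminal position; elsewhere, the mover wins exactly when some move hands the opponent an L position.
No move ever increases a pile, so every position that can arise here has a ≤ 2 and b ≤ 8; it is enough to label the cells with 0 ≤ a ≤ 2 and 0 ≤ b ≤ 8.
Every move lowers a or b (never raises either), so fill the grid row by row in increasing a, and left to right within a row: each cell's successors are then already labelled.
      b=0  b=1  b=2  b=3  b=4  b=5  b=6  b=7  b=8
a=0:    L    W    L    W    L    W    L    W    L
a=1:    W    W    W    W    W    W    W    W    W
a=2:    W    L    W    L    W    L    W    L    W
Cells with no legal move (terminal, hence L): (0,0).
The remaining L cells, each justified by listing all of its moves:
(0,2): the only move is to (0,1)(W), a W ⇒ L
(0,4): the only move is to (0,3)(W), a W ⇒ L
(0,6): the only move is to (0,5)(W), a W ⇒ L
(0,8): the only move is to (0,7)(W), a W ⇒ L
(2,1): moves to (1,1)(W), (0,1)(W), (2,0)(W), (1,0)(W); every one is W ⇒ L
(2,3): moves to (1,3)(W), (0,3)(W), (2,2)(W), (1,2)(W); every one is W ⇒ L
(2,5): moves to (1,5)(W), (0,5)(W), (2,4)(W), (1,4)(W); every one is W ⇒ L
(2,7): moves to (1,7)(W), (0,7)(W), (2,6)(W), (1,6)(W); every one is W ⇒ L
Every other cell has at least one move into one of the L cells above, so it is W.
(2,8): the move to (0,8) reaches an L cell, so W
(0,4): one of the L cells justified above, so L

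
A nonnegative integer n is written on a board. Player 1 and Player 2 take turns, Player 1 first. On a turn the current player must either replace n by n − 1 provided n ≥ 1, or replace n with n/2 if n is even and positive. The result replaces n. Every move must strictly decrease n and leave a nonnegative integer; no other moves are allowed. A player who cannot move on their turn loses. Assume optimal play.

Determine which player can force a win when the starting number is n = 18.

Player 1 wins.

Positions with no move are L. A position that does have a move is losing for the player to move precisely when every available move leads to a winning position for the opponent. Fill in the labels:
n=0: no move → L
n=1: reaches L-position 0 → W
n=2: only reaches 1(W), which is W → L
n=3: reaches L-position 2 → W
n=4: reaches L-position 2 → W
n=5: only reaches 4(W), which is W → L
n=6: reaches L-position 5 → W
n=7: only reaches 6(W), which is W → L
n=8: reaches L-position 7 → W
n=9: only reaches 8(W), which is W → L
n=10: reaches L-position 5 → W
n=11: only reaches 10(W), which is W → L
n=12: reaches L-position 11 → W
n=13: only reaches 12(W), which is W → L
n=14: reaches L-position 7 → W
n=15: only reaches 14(W), which is W → L
n=16: reaches L-position 15 → W
n=17: only reaches 16(W), which is W → L
n=18: reaches L-position 9 → W
The starting position 18 is W: Player 1 should move to 9, handing over an L position.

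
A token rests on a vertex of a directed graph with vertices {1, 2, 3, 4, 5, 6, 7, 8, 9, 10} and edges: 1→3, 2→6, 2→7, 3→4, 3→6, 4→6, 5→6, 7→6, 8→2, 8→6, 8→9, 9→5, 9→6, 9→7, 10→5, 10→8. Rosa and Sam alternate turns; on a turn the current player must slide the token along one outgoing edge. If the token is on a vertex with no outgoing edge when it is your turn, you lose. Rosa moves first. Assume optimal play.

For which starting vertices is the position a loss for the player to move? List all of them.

Compute win/loss labels from the base case upward. A position with no move is L. Any other position is W if it can reach an L in one move, else L.
Every edge goes from a vertex to one that appears earlier in the order 6, 7, 2, 4, 3, 1, 5, 9, 8, 10, so processing vertices in that order labels each vertex after all of its successors.
6: no outgoing edge → L
7: reaches L-position 6 → W
2: reaches L-position 6 → W
4: reaches L-position 6 → W
3: reaches L-position 6 → W
1: only reaches 3(W), which is W → L
5: reaches L-position 6 → W
9: reaches L-position 6 → W
8: reaches L-position 6 → W
10: only reaches 8(W), 5(W), all W → L
Reading off the rows marked L gives the requested list; there are 3 such vertices.

1, 6, 10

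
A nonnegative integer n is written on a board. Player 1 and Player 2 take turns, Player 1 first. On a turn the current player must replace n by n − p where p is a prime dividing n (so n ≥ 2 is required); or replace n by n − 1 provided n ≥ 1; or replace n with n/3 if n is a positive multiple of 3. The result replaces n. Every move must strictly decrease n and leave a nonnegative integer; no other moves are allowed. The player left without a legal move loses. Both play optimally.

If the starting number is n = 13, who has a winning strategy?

Work bottom-up. With no move the player to move loses. Otherwise the position is W if at least one move leads to an L position for the opponent, and L if every move leads to a W.
n=0: no move → L
n=1: →0(L), so W
n=2: →0(L), so W
n=3: →0(L), so W
n=4: →2(W), 3(W) — all W, so L
n=5: →0(L), so W
n=6: →4(L), so W
n=7: →0(L), so W
n=8: →6(W), 7(W) — all W, so L
n=9: →8(L), so W
n=10: →8(L), so W
n=11: →0(L), so W
n=12: →4(L), so W
n=13: →0(L), so W
From 13 Player 1 can move to 0, reaching an L position.

Player 1 wins.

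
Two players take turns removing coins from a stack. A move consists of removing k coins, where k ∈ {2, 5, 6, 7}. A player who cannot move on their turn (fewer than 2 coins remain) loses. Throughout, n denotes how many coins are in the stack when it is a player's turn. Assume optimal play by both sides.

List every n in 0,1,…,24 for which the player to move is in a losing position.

0, 1, 4, 12, 13, 16, 24

Positions with no move are L. A position that does have a move is losing for the player to move precisely when every available move leads to a winning position for the opponent. Fill in the labels:
n=0: no move → L
n=1: no move → L
n=2: →0(L), so W
n=3: →1(L), so W
n=4: →2(W) only, which is W, so L
n=5: →0(L), so W
n=6: →4(L), so W
n=7: →1(L), so W
n=8: →1(L), so W
n=9: →4(L), so W
n=10: →4(L), so W
n=11: →4(L), so W
n=12: →10(W), 7(W), 6(W), 5(W) — all W, so L
n=13: →11(W), 8(W), 7(W), 6(W) — all W, so L
n=14: →12(L), so W
n=15: →13(L), so W
n=16: →14(W), 11(W), 10(W), 9(W) — all W, so L
n=17: →12(L), so W
n=18: →16(L), so W
n=19: →13(L), so W
n=20: →13(L), so W
n=21: →16(L), so W
n=22: →16(L), so W
n=23: →16(L), so W
n=24: →22(W), 19(W), 18(W), 17(W) — all W, so L
The losing starting values of n are exactly the entries labelled L in this table (7 of them).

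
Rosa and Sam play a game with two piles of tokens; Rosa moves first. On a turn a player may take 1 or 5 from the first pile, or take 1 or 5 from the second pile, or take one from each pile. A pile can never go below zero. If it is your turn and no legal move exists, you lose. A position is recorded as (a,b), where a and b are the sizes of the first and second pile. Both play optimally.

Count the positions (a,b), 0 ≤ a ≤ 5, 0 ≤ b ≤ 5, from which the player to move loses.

Build the W/L table. Terminal = L. A non-terminal position is W if it has a move to some L; otherwise it is L.
Every move lowers a or b (never raises either), so fill the grid row by row in increasing a, and left to right within a row: each cell's successors are then already labelled.
      b=0  b=1  b=2  b=3  b=4  b=5
a=0:    L    W    L    W    L    W
a=1:    W    W    W    W    W    W
a=2:    L    W    L    W    L    W
a=3:    W    W    W    W    W    W
a=4:    L    W    L    W    L    W
a=5:    W    W    W    W    W    W
Cells with no legal move (terminal, hence L): (0,0).
The remaining L cells, each justified by listing all of its moves:
(0,2): L (sole option (0,1)(W) is W)
(0,4): L (sole option (0,3)(W) is W)
(2,0): L (sole option (1,0)(W) is W)
(2,2): L (options (1,2)(W), (2,1)(W), (1,1)(W) are all W)
(2,4): L (options (1,4)(W), (2,3)(W), (1,3)(W) are all W)
(4,0): L (sole option (3,0)(W) is W)
(4,2): L (options (3,2)(W), (4,1)(W), (3,1)(W) are all W)
(4,4): L (options (3,4)(W), (4,3)(W), (3,3)(W) are all W)
Every other cell has at least one move into one of the L cells above, so it is W.
L cells per row: a=0: 3, a=1: 0, a=2: 3, a=3: 0, a=4: 3, a=5: 0; total 9.

9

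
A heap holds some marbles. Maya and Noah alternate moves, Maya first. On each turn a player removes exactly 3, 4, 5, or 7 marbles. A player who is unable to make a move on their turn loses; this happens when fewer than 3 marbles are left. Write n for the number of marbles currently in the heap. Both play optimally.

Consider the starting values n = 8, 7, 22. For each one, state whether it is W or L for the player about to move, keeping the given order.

8: W, 7: W, 22: L

Compute win/loss labels from the base case upward. A position with no move is L. Any other position is W if it can reach an L in one move, else L.
n=0: no move → L
n=1: no move → L
n=2: no move → L
n=3: reaches L-position 0 → W
n=4: reaches L-position 1 → W
n=5: reaches L-position 2 → W
n=6: reaches L-position 2 → W
n=7: reaches L-position 2 → W
n=8: reaches L-position 1 → W
n=9: reaches L-position 2 → W
n=10: only reaches 7(W), 6(W), 5(W), 3(W), all W → L
n=11: only reaches 8(W), 7(W), 6(W), 4(W), all W → L
n=12: only reaches 9(W), 8(W), 7(W), 5(W), all W → L
n=13: reaches L-position 10 → W
n=14: reaches L-position 11 → W
n=15: reaches L-position 12 → W
n=16: reaches L-position 12 → W
n=17: reaches L-position 12 → W
n=18: reaches L-position 11 → W
n=19: reaches L-position 12 → W
n=20: only reaches 17(W), 16(W), 15(W), 13(W), all W → L
n=21: only reaches 18(W), 17(W), 16(W), 14(W), all W → L
n=22: only reaches 19(W), 18(W), 17(W), 15(W), all W → L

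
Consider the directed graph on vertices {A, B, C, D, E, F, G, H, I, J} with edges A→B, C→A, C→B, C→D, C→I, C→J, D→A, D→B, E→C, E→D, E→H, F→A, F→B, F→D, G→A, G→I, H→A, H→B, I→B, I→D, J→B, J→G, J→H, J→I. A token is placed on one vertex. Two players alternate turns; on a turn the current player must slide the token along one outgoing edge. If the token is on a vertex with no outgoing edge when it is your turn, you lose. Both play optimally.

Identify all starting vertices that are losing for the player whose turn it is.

B, E, G

Compute win/loss labels from the base case upward. A position with no move is L. Any other position is W if it can reach an L in one move, else L.
Every edge goes from a vertex to one that appears earlier in the order B, A, D, I, F, H, G, J, C, E, so processing vertices in that order labels each vertex after all of its successors.
B: no outgoing edge → L
A: can move to B, which is L ⇒ W
D: can move to B, which is L ⇒ W
I: can move to B, which is L ⇒ W
F: can move to B, which is L ⇒ W
H: can move to B, which is L ⇒ W
G: moves to I(W), A(W); every one is W ⇒ L
J: can move to G, which is L ⇒ W
C: can move to B, which is L ⇒ W
E: moves to C(W), H(W), D(W); every one is W ⇒ L
Reading off the rows marked L gives the requested list; there are 3 such vertices.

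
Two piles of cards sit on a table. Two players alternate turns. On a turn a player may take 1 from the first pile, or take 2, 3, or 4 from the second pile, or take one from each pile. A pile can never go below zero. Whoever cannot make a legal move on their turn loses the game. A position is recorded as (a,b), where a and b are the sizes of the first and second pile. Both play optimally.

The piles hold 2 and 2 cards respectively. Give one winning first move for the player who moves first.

Build the W/L table. Terminal = L. A non-terminal position is W if it has a move to some L; otherwise it is L.
No move ever increases a pile, so every position that can arise here has a ≤ 2 and b ≤ 2; it is enough to label the cells with 0 ≤ a ≤ 2 and 0 ≤ b ≤ 2.
Every move lowers a or b (never raises either), so fill the grid row by row in increasing a, and left to right within a row: each cell's successors are then already labelled.
      b=0  b=1  b=2
a=0:    L    L    W
a=1:    W    W    W
a=2:    L    L    W
Cells with no legal move (terminal, hence L): (0,0), (0,1).
The remaining L cells, each justified by listing all of its moves:
(2,0): L (sole option (1,0)(W) is W)
(2,1): L (options (1,1)(W), (1,0)(W) are all W)
Every other cell has at least one move into one of the L cells above, so it is W.
From (2,2), the L positions reachable in one move are: (2,0).

Move to (2,0).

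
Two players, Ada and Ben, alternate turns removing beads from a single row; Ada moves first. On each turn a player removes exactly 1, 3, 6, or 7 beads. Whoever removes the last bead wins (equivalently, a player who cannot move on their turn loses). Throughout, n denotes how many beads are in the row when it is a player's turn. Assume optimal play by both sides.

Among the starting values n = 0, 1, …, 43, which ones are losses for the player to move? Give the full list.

Work bottom-up. With no move the player to move loses. Otherwise the position is W if at least one move leads to an L position for the opponent, and L if every move leads to a W.
n=0: no move → L
n=1: reaches L-position 0 → W
n=2: only reaches 1(W), which is W → L
n=3: reaches L-position 2 → W
n=4: only reaches 3(W), 1(W), all W → L
n=5: reaches L-position 4 → W
n=6: reaches L-position 0 → W
n=7: reaches L-position 4 → W
n=8: reaches L-position 2 → W
n=9: reaches L-position 2 → W
n=10: reaches L-position 4 → W
n=11: reaches L-position 4 → W
n=12: only reaches 11(W), 9(W), 6(W), 5(W), all W → L
n=13: reaches L-position 12 → W
n=14: only reaches 13(W), 11(W), 8(W), 7(W), all W → L
n=15: reaches L-position 14 → W
n=16: only reaches 15(W), 13(W), 10(W), 9(W), all W → L
n=17: reaches L-position 16 → W
n=18: reaches L-position 12 → W
n=19: reaches L-position 16 → W
n=20: reaches L-position 14 → W
n=21: reaches L-position 14 → W
n=22: reaches L-position 16 → W
n=23: reaches L-position 16 → W
n=24: only reaches 23(W), 21(W), 18(W), 17(W), all W → L
n=25: reaches L-position 24 → W
n=26: only reaches 25(W), 23(W), 20(W), 19(W), all W → L
n=27: reaches L-position 26 → W
n=28: only reaches 27(W), 25(W), 22(W), 21(W), all W → L
n=29: reaches L-position 28 → W
n=30: reaches L-position 24 → W
n=31: reaches L-position 28 → W
n=32: reaches L-position 26 → W
n=33: reaches L-position 26 → W
n=34: reaches L-position 28 → W
n=35: reaches L-position 28 → W
n=36: only reaches 35(W), 33(W), 30(W), 29(W), all W → L
n=37: reaches L-position 36 → W
n=38: only reaches 37(W), 35(W), 32(W), 31(W), all W → L
n=39: reaches L-position 38 → W
n=40: only reaches 39(W), 37(W), 34(W), 33(W), all W → L
n=41: reaches L-position 40 → W
n=42: reaches L-position 36 → W
n=43: reaches L-position 40 → W
Reading off the rows marked L gives the requested list; there are 12 such values of n.

0, 2, 4, 12, 14, 16, 24, 26, 28, 36, 38, 40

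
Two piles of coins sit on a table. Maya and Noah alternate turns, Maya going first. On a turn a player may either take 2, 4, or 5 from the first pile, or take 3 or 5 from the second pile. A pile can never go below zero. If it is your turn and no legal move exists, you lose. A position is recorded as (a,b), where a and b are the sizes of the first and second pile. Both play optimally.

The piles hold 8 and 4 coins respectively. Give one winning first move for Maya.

Move to (3,4).

Compute win/loss labels from the base case upward. A position with no move is L. Any other position is W if it can reach an L in one move, else L.
No move ever increases a pile, so every position that can arise here has a ≤ 8 and b ≤ 4; it is enough to label the cells with 0 ≤ a ≤ 8 and 0 ≤ b ≤ 4.
Every move lowers a or b (never raises either), so fill the grid row by row in increasing a, and left to right within a row: each cell's successors are then already labelled.
      b=0  b=1  b=2  b=3  b=4
a=0:    L    L    L    W    W
a=1:    L    L    L    W    W
a=2:    W    W    W    L    L
a=3:    W    W    W    L    L
a=4:    W    W    W    W    W
a=5:    W    W    W    W    W
a=6:    W    W    W    W    W
a=7:    L    L    L    W    W
a=8:    L    L    L    W    W
Cells with no legal move (terminal, hence L): (0,0), (0,1), (0,2), (1,0), (1,1), (1,2).
The remaining L cells, each justified by listing all of its moves:
(2,3): moves to (0,3)(W), (2,0)(W); every one is W ⇒ L
(2,4): moves to (0,4)(W), (2,1)(W); every one is W ⇒ L
(3,3): moves to (1,3)(W), (3,0)(W); every one is W ⇒ L
(3,4): moves to (1,4)(W), (3,1)(W); every one is W ⇒ L
(7,0): moves to (5,0)(W), (3,0)(W), (2,0)(W); every one is W ⇒ L
(7,1): moves to (5,1)(W), (3,1)(W), (2,1)(W); every one is W ⇒ L
(7,2): moves to (5,2)(W), (3,2)(W), (2,2)(W); every one is W ⇒ L
(8,0): moves to (6,0)(W), (4,0)(W), (3,0)(W); every one is W ⇒ L
(8,1): moves to (6,1)(W), (4,1)(W), (3,1)(W); every one is W ⇒ L
(8,2): moves to (6,2)(W), (4,2)(W), (3,2)(W); every one is W ⇒ L
Every other cell has at least one move into one of the L cells above, so it is W.
From (8,4), the L positions reachable in one move are: (3,4), (8,1). Any move reaching one of these is winning.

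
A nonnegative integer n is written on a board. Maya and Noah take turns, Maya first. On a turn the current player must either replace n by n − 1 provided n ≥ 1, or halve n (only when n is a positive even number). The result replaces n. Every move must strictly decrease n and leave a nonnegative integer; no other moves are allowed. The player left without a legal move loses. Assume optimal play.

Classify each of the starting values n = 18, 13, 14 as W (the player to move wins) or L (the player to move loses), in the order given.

Work bottom-up. With no move the player to move loses. Otherwise the position is W if at least one move leads to an L position for the opponent, and L if every move leads to a W.
n=0: no move → L
n=1: can move to 0, which is L ⇒ W
n=2: the only move is to 1(W), a W ⇒ L
n=3: can move to 2, which is L ⇒ W
n=4: can move to 2, which is L ⇒ W
n=5: the only move is to 4(W), a W ⇒ L
n=6: can move to 5, which is L ⇒ W
n=7: the only move is to 6(W), a W ⇒ L
n=8: can move to 7, which is L ⇒ W
n=9: the only move is to 8(W), a W ⇒ L
n=10: can move to 5, which is L ⇒ W
n=11: the only move is to 10(W), a W ⇒ L
n=12: can move to 11, which is L ⇒ W
n=13: the only move is to 12(W), a W ⇒ L
n=14: can move to 7, which is L ⇒ W
n=15: the only move is to 14(W), a W ⇒ L
n=16: can move to 15, which is L ⇒ W
n=17: the only move is to 16(W), a W ⇒ L
n=18: can move to 9, which is L ⇒ W

18: W, 13: L, 14: W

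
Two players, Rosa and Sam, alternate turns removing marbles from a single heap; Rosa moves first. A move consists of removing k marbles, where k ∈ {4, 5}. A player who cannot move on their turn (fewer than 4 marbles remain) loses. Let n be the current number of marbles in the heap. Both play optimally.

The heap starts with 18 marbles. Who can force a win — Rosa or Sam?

Label each position W (a win for the player to move) or L (a loss). A position with no legal move is L; any other position is W exactly when some move reaches an L, and L when every move reaches a W.
n=0: no move → L
n=1: no move → L
n=2: no move → L
n=3: no move → L
n=4: can move to 0, which is L ⇒ W
n=5: can move to 1, which is L ⇒ W
n=6: can move to 2, which is L ⇒ W
n=7: can move to 3, which is L ⇒ W
n=8: can move to 3, which is L ⇒ W
n=9: moves to 5(W), 4(W); every one is W ⇒ L
n=10: moves to 6(W), 5(W); every one is W ⇒ L
n=11: moves to 7(W), 6(W); every one is W ⇒ L
n=12: moves to 8(W), 7(W); every one is W ⇒ L
n=13: can move to 9, which is L ⇒ W
n=14: can move to 10, which is L ⇒ W
n=15: can move to 11, which is L ⇒ W
n=16: can move to 12, which is L ⇒ W
n=17: can move to 12, which is L ⇒ W
n=18: moves to 14(W), 13(W); every one is W ⇒ L
The starting position 18 is L: whatever Rosa does, the opponent receives a W position.

Sam wins.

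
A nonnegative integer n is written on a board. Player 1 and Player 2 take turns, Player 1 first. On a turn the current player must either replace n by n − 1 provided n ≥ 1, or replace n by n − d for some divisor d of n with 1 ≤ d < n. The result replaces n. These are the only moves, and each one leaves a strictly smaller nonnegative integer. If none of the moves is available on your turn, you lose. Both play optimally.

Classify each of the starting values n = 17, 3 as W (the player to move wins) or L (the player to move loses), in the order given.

17: L, 3: W

Work bottom-up. With no move the player to move loses. Otherwise the position is W if at least one move leads to an L position for the opponent, and L if every move leads to a W.
n=0: no move → L
n=1: W (go to 0, an L position)
n=2: L (sole option 1(W) is W)
n=3: W (go to 2, an L position)
n=4: W (go to 2, an L position)
n=5: L (sole option 4(W) is W)
n=6: W (go to 5, an L position)
n=7: L (sole option 6(W) is W)
n=8: W (go to 7, an L position)
n=9: L (options 6(W), 8(W) are all W)
n=10: W (go to 5, an L position)
n=11: L (sole option 10(W) is W)
n=12: W (go to 9, an L position)
n=13: L (sole option 12(W) is W)
n=14: W (go to 7, an L position)
n=15: L (options 10(W), 12(W), 14(W) are all W)
n=16: W (go to 15, an L position)
n=17: L (sole option 16(W) is W)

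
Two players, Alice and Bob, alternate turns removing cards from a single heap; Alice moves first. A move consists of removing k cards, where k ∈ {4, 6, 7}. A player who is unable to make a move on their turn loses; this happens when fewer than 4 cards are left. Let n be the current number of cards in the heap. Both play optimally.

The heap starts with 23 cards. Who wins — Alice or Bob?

Bob wins.

Positions with no move are L. A position that does have a move is losing for the player to move precisely when every available move leads to a winning position for the opponent. Fill in the labels:
n=0: no move → L
n=1: no move → L
n=2: no move → L
n=3: no move → L
n=4: →0(L), so W
n=5: →1(L), so W
n=6: →2(L), so W
n=7: →3(L), so W
n=8: →2(L), so W
n=9: →3(L), so W
n=10: →3(L), so W
n=11: →7(W), 5(W), 4(W) — all W, so L
n=12: →8(W), 6(W), 5(W) — all W, so L
n=13: →9(W), 7(W), 6(W) — all W, so L
n=14: →10(W), 8(W), 7(W) — all W, so L
n=15: →11(L), so W
n=16: →12(L), so W
n=17: →13(L), so W
n=18: →14(L), so W
n=19: →13(L), so W
n=20: →14(L), so W
n=21: →14(L), so W
n=22: →18(W), 16(W), 15(W) — all W, so L
n=23: →19(W), 17(W), 16(W) — all W, so L
The starting position 23 is L: whatever Alice does, the opponent receives a W position.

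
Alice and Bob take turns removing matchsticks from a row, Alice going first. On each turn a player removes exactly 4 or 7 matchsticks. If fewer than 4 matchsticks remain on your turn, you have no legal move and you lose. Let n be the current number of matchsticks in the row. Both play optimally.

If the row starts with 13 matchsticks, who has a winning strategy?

Bob wins.

Classify positions by backward induction: terminal positions (no move available) are L. From any other position, the mover wins iff some move reaches an L.
n=0: no move → L
n=1: no move → L
n=2: no move → L
n=3: no move → L
n=4: can move to 0, which is L ⇒ W
n=5: can move to 1, which is L ⇒ W
n=6: can move to 2, which is L ⇒ W
n=7: can move to 3, which is L ⇒ W
n=8: can move to 1, which is L ⇒ W
n=9: can move to 2, which is L ⇒ W
n=10: can move to 3, which is L ⇒ W
n=11: moves to 7(W), 4(W); every one is W ⇒ L
n=12: moves to 8(W), 5(W); every one is W ⇒ L
n=13: moves to 9(W), 6(W); every one is W ⇒ L
The starting position 13 is L: whatever Alice does, the opponent receives a W position.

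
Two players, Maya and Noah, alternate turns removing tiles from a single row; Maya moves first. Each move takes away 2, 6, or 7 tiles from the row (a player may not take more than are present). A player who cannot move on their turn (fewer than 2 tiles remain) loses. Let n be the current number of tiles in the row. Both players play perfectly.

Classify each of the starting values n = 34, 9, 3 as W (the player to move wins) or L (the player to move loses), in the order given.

34: W, 9: L, 3: W

Work bottom-up. With no move the player to move loses. Otherwise the position is W if at least one move leads to an L position for the opponent, and L if every move leads to a W.
n=0: no move → L
n=1: no move → L
n=2: can move to 0, which is L ⇒ W
n=3: can move to 1, which is L ⇒ W
n=4: the only move is to 2(W), a W ⇒ L
n=5: the only move is to 3(W), a W ⇒ L
n=6: can move to 4, which is L ⇒ W
n=7: can move to 5, which is L ⇒ W
n=8: can move to 1, which is L ⇒ W
n=9: moves to 7(W), 3(W), 2(W); every one is W ⇒ L
n=10: can move to 4, which is L ⇒ W
n=11: can move to 9, which is L ⇒ W
n=12: can move to 5, which is L ⇒ W
n=13: moves to 11(W), 7(W), 6(W); every one is W ⇒ L
n=14: moves to 12(W), 8(W), 7(W); every one is W ⇒ L
n=15: can move to 13, which is L ⇒ W
n=16: can move to 14, which is L ⇒ W
n=17: moves to 15(W), 11(W), 10(W); every one is W ⇒ L
n=18: moves to 16(W), 12(W), 11(W); every one is W ⇒ L
n=19: can move to 17, which is L ⇒ W
n=20: can move to 18, which is L ⇒ W
n=21: can move to 14, which is L ⇒ W
n=22: moves to 20(W), 16(W), 15(W); every one is W ⇒ L
n=23: can move to 17, which is L ⇒ W
n=24: can move to 22, which is L ⇒ W
n=25: can move to 18, which is L ⇒ W
n=26: moves to 24(W), 20(W), 19(W); every one is W ⇒ L
n=27: moves to 25(W), 21(W), 20(W); every one is W ⇒ L
n=28: can move to 26, which is L ⇒ W
n=29: can move to 27, which is L ⇒ W
n=30: moves to 28(W), 24(W), 23(W); every one is W ⇒ L
n=31: moves to 29(W), 25(W), 24(W); every one is W ⇒ L
n=32: can move to 30, which is L ⇒ W
n=33: can move to 31, which is L ⇒ W
n=34: can move to 27, which is L ⇒ W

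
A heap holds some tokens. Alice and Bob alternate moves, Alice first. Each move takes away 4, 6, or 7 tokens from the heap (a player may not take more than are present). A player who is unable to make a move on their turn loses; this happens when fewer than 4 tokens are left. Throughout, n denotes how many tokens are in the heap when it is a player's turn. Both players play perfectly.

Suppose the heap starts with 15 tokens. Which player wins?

Alice wins.

Label each position W (a win for the player to move) or L (a loss). A position with no legal move is L; any other position is W exactly when some move reaches an L, and L when every move reaches a W.
n=0: no move → L
n=1: no move → L
n=2: no move → L
n=3: no move → L
n=4: reaches L-position 0 → W
n=5: reaches L-position 1 → W
n=6: reaches L-position 2 → W
n=7: reaches L-position 3 → W
n=8: reaches L-position 2 → W
n=9: reaches L-position 3 → W
n=10: reaches L-position 3 → W
n=11: only reaches 7(W), 5(W), 4(W), all W → L
n=12: only reaches 8(W), 6(W), 5(W), all W → L
n=13: only reaches 9(W), 7(W), 6(W), all W → L
n=14: only reaches 10(W), 8(W), 7(W), all W → L
n=15: reaches L-position 11 → W
The starting position 15 is W: Alice should remove 4, leaving 11, handing over an L position.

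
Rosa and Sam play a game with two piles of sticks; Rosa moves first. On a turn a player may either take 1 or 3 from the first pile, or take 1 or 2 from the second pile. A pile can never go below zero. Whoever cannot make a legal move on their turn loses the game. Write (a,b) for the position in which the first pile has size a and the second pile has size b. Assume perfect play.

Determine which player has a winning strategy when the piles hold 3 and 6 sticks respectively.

Rosa wins.

Build the W/L table. Terminal = L. A non-terminal position is W if it has a move to some L; otherwise it is L.
No move ever increases a pile, so every position that can arise here has a ≤ 3 and b ≤ 6; it is enough to label the cells with 0 ≤ a ≤ 3 and 0 ≤ b ≤ 6.
Every move lowers a or b (never raises either), so fill the grid row by row in increasing a, and left to right within a row: each cell's successors are then already labelled.
      b=0  b=1  b=2  b=3  b=4  b=5  b=6
a=0:    L    W    W    L    W    W    L
a=1:    W    L    W    W    L    W    W
a=2:    L    W    W    L    W    W    L
a=3:    W    L    W    W    L    W    W
Cells with no legal move (terminal, hence L): (0,0).
The remaining L cells, each justified by listing all of its moves:
(0,3): L (options (0,2)(W), (0,1)(W) are all W)
(0,6): L (options (0,5)(W), (0,4)(W) are all W)
(1,1): L (options (0,1)(W), (1,0)(W) are all W)
(1,4): L (options (0,4)(W), (1,3)(W), (1,2)(W) are all W)
(2,0): L (sole option (1,0)(W) is W)
(2,3): L (options (1,3)(W), (2,2)(W), (2,1)(W) are all W)
(2,6): L (options (1,6)(W), (2,5)(W), (2,4)(W) are all W)
(3,1): L (options (2,1)(W), (0,1)(W), (3,0)(W) are all W)
(3,4): L (options (2,4)(W), (0,4)(W), (3,3)(W), (3,2)(W) are all W)
Every other cell has at least one move into one of the L cells above, so it is W.
From (3,6) Rosa can move to (2,6), reaching an L position.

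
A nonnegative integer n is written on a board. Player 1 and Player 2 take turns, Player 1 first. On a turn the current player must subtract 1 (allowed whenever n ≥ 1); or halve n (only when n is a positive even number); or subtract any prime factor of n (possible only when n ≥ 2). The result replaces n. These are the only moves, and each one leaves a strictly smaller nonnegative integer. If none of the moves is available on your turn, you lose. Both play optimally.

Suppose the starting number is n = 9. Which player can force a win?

Player 2 wins.

Positions with no move are L. A position that does have a move is losing for the player to move precisely when every available move leads to a winning position for the opponent. Fill in the labels:
n=0: no move → L
n=1: W (go to 0, an L position)
n=2: W (go to 0, an L position)
n=3: W (go to 0, an L position)
n=4: L (options 2(W), 3(W) are all W)
n=5: W (go to 0, an L position)
n=6: W (go to 4, an L position)
n=7: W (go to 0, an L position)
n=8: W (go to 4, an L position)
n=9: L (options 6(W), 8(W) are all W)
The starting position 9 is L: whatever Player 1 does, the opponent receives a W position.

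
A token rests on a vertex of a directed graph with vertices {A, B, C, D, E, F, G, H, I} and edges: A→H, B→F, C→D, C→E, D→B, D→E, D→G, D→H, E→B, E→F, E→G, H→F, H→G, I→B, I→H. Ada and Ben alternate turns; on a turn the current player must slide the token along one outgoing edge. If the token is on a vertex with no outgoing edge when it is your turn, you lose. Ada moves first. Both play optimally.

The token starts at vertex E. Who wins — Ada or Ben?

Label each position W (a win for the player to move) or L (a loss). A position with no legal move is L; any other position is W exactly when some move reaches an L, and L when every move reaches a W.
Every edge goes from a vertex to one that appears earlier in the order F, G, B, E, H, D, C, I, A, so processing vertices in that order labels each vertex after all of its successors.
F: no outgoing edge → L
G: no outgoing edge → L
B: can move to F, which is L ⇒ W
E: can move to G, which is L ⇒ W
H: can move to G, which is L ⇒ W
D: can move to G, which is L ⇒ W
C: moves to D(W), E(W); every one is W ⇒ L
I: moves to H(W), B(W); every one is W ⇒ L
A: the only move is to H(W), a W ⇒ L
The starting position E is W: Ada should move to G, handing over an L position.

Ada wins.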